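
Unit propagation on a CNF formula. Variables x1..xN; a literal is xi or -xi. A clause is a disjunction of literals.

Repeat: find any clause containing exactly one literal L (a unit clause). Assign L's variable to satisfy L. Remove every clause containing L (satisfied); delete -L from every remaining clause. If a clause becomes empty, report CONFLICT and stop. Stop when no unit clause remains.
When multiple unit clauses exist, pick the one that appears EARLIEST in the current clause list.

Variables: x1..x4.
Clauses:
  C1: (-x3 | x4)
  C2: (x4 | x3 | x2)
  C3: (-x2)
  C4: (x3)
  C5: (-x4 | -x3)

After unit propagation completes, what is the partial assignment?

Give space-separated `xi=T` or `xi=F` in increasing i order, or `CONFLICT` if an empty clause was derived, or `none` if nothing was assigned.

unit clause [-2] forces x2=F; simplify:
  drop 2 from [4, 3, 2] -> [4, 3]
  satisfied 1 clause(s); 4 remain; assigned so far: [2]
unit clause [3] forces x3=T; simplify:
  drop -3 from [-3, 4] -> [4]
  drop -3 from [-4, -3] -> [-4]
  satisfied 2 clause(s); 2 remain; assigned so far: [2, 3]
unit clause [4] forces x4=T; simplify:
  drop -4 from [-4] -> [] (empty!)
  satisfied 1 clause(s); 1 remain; assigned so far: [2, 3, 4]
CONFLICT (empty clause)

Answer: CONFLICT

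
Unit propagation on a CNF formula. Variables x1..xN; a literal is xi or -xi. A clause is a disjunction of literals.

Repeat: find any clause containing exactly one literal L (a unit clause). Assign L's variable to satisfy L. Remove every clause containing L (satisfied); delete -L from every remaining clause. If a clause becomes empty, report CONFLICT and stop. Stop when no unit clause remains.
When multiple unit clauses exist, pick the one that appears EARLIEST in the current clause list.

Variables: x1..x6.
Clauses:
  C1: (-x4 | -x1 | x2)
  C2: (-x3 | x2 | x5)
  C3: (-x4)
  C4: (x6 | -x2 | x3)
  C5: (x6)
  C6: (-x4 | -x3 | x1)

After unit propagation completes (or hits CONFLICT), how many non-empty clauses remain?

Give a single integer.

unit clause [-4] forces x4=F; simplify:
  satisfied 3 clause(s); 3 remain; assigned so far: [4]
unit clause [6] forces x6=T; simplify:
  satisfied 2 clause(s); 1 remain; assigned so far: [4, 6]

Answer: 1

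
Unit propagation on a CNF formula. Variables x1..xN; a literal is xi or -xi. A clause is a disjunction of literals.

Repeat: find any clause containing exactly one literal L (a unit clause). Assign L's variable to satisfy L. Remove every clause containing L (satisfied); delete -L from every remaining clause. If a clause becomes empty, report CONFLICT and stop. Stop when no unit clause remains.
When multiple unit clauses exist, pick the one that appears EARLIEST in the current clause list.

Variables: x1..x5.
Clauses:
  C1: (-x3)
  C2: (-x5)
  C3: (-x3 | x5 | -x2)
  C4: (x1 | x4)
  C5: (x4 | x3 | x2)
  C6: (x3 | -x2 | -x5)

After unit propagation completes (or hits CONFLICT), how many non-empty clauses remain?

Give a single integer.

Answer: 2

Derivation:
unit clause [-3] forces x3=F; simplify:
  drop 3 from [4, 3, 2] -> [4, 2]
  drop 3 from [3, -2, -5] -> [-2, -5]
  satisfied 2 clause(s); 4 remain; assigned so far: [3]
unit clause [-5] forces x5=F; simplify:
  satisfied 2 clause(s); 2 remain; assigned so far: [3, 5]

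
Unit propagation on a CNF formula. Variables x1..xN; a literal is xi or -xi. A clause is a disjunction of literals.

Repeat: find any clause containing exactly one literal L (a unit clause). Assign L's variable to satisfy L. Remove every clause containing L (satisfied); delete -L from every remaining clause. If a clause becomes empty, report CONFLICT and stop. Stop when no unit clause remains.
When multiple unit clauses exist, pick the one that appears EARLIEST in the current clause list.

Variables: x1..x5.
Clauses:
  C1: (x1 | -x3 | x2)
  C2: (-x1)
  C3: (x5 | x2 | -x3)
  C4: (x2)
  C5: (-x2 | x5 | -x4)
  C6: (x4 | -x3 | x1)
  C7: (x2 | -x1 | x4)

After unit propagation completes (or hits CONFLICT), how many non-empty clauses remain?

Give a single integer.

Answer: 2

Derivation:
unit clause [-1] forces x1=F; simplify:
  drop 1 from [1, -3, 2] -> [-3, 2]
  drop 1 from [4, -3, 1] -> [4, -3]
  satisfied 2 clause(s); 5 remain; assigned so far: [1]
unit clause [2] forces x2=T; simplify:
  drop -2 from [-2, 5, -4] -> [5, -4]
  satisfied 3 clause(s); 2 remain; assigned so far: [1, 2]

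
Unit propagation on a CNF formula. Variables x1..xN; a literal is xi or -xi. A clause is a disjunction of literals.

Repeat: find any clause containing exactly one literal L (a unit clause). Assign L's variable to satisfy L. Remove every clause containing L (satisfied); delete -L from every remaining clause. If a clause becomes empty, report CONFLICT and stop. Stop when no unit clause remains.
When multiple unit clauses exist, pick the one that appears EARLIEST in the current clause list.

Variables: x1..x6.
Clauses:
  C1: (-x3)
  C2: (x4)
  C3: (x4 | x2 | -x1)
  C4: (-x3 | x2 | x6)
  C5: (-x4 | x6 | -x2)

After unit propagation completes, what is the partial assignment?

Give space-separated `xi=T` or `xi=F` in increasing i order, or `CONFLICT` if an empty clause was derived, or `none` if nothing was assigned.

Answer: x3=F x4=T

Derivation:
unit clause [-3] forces x3=F; simplify:
  satisfied 2 clause(s); 3 remain; assigned so far: [3]
unit clause [4] forces x4=T; simplify:
  drop -4 from [-4, 6, -2] -> [6, -2]
  satisfied 2 clause(s); 1 remain; assigned so far: [3, 4]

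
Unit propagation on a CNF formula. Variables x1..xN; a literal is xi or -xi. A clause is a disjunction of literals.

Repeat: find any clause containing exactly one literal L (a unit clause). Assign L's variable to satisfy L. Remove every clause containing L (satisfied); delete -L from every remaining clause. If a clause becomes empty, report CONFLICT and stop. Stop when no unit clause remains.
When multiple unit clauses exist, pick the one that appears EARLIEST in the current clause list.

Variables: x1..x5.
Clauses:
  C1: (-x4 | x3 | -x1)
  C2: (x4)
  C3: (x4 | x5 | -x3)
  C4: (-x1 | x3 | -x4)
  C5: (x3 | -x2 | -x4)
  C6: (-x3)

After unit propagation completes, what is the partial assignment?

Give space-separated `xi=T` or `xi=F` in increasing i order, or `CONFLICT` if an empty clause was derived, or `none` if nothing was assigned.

Answer: x1=F x2=F x3=F x4=T

Derivation:
unit clause [4] forces x4=T; simplify:
  drop -4 from [-4, 3, -1] -> [3, -1]
  drop -4 from [-1, 3, -4] -> [-1, 3]
  drop -4 from [3, -2, -4] -> [3, -2]
  satisfied 2 clause(s); 4 remain; assigned so far: [4]
unit clause [-3] forces x3=F; simplify:
  drop 3 from [3, -1] -> [-1]
  drop 3 from [-1, 3] -> [-1]
  drop 3 from [3, -2] -> [-2]
  satisfied 1 clause(s); 3 remain; assigned so far: [3, 4]
unit clause [-1] forces x1=F; simplify:
  satisfied 2 clause(s); 1 remain; assigned so far: [1, 3, 4]
unit clause [-2] forces x2=F; simplify:
  satisfied 1 clause(s); 0 remain; assigned so far: [1, 2, 3, 4]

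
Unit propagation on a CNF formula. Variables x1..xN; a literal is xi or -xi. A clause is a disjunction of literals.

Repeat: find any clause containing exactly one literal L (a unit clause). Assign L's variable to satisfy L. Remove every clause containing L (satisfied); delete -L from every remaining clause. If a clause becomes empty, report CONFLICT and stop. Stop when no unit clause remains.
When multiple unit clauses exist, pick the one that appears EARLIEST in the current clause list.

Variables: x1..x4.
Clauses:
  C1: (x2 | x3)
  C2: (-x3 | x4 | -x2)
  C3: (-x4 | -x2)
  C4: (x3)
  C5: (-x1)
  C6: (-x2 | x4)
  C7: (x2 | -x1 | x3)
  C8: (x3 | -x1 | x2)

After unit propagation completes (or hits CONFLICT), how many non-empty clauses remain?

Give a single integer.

unit clause [3] forces x3=T; simplify:
  drop -3 from [-3, 4, -2] -> [4, -2]
  satisfied 4 clause(s); 4 remain; assigned so far: [3]
unit clause [-1] forces x1=F; simplify:
  satisfied 1 clause(s); 3 remain; assigned so far: [1, 3]

Answer: 3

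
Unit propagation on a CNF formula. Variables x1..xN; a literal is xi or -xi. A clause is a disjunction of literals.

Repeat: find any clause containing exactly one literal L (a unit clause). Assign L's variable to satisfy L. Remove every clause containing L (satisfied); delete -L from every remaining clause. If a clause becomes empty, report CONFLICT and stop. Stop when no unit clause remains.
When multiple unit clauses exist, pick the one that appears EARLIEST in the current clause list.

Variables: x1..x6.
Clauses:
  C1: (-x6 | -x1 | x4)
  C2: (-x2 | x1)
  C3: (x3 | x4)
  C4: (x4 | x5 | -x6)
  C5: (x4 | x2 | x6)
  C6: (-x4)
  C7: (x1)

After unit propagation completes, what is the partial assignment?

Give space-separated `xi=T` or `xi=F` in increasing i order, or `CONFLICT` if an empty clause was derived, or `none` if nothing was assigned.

Answer: x1=T x2=T x3=T x4=F x6=F

Derivation:
unit clause [-4] forces x4=F; simplify:
  drop 4 from [-6, -1, 4] -> [-6, -1]
  drop 4 from [3, 4] -> [3]
  drop 4 from [4, 5, -6] -> [5, -6]
  drop 4 from [4, 2, 6] -> [2, 6]
  satisfied 1 clause(s); 6 remain; assigned so far: [4]
unit clause [3] forces x3=T; simplify:
  satisfied 1 clause(s); 5 remain; assigned so far: [3, 4]
unit clause [1] forces x1=T; simplify:
  drop -1 from [-6, -1] -> [-6]
  satisfied 2 clause(s); 3 remain; assigned so far: [1, 3, 4]
unit clause [-6] forces x6=F; simplify:
  drop 6 from [2, 6] -> [2]
  satisfied 2 clause(s); 1 remain; assigned so far: [1, 3, 4, 6]
unit clause [2] forces x2=T; simplify:
  satisfied 1 clause(s); 0 remain; assigned so far: [1, 2, 3, 4, 6]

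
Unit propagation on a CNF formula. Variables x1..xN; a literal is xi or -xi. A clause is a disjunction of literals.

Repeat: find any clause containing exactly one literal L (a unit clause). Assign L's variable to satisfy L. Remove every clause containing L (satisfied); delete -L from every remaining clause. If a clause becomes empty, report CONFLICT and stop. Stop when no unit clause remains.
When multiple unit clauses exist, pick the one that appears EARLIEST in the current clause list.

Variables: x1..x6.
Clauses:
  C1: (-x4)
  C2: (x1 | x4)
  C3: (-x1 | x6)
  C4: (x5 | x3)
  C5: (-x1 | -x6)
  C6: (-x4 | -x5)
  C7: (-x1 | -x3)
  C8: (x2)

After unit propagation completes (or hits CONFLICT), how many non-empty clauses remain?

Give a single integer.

Answer: 3

Derivation:
unit clause [-4] forces x4=F; simplify:
  drop 4 from [1, 4] -> [1]
  satisfied 2 clause(s); 6 remain; assigned so far: [4]
unit clause [1] forces x1=T; simplify:
  drop -1 from [-1, 6] -> [6]
  drop -1 from [-1, -6] -> [-6]
  drop -1 from [-1, -3] -> [-3]
  satisfied 1 clause(s); 5 remain; assigned so far: [1, 4]
unit clause [6] forces x6=T; simplify:
  drop -6 from [-6] -> [] (empty!)
  satisfied 1 clause(s); 4 remain; assigned so far: [1, 4, 6]
CONFLICT (empty clause)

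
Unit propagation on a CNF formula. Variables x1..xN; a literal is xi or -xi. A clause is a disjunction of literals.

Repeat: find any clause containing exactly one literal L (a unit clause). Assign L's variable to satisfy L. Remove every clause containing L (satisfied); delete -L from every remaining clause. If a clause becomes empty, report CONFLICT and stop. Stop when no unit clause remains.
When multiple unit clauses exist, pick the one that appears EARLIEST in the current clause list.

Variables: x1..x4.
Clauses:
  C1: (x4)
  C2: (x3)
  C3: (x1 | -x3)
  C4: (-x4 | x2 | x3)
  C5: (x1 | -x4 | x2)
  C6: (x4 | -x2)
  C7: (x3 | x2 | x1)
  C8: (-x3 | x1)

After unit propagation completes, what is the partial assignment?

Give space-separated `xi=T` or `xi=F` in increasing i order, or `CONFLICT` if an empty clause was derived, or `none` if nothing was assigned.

unit clause [4] forces x4=T; simplify:
  drop -4 from [-4, 2, 3] -> [2, 3]
  drop -4 from [1, -4, 2] -> [1, 2]
  satisfied 2 clause(s); 6 remain; assigned so far: [4]
unit clause [3] forces x3=T; simplify:
  drop -3 from [1, -3] -> [1]
  drop -3 from [-3, 1] -> [1]
  satisfied 3 clause(s); 3 remain; assigned so far: [3, 4]
unit clause [1] forces x1=T; simplify:
  satisfied 3 clause(s); 0 remain; assigned so far: [1, 3, 4]

Answer: x1=T x3=T x4=T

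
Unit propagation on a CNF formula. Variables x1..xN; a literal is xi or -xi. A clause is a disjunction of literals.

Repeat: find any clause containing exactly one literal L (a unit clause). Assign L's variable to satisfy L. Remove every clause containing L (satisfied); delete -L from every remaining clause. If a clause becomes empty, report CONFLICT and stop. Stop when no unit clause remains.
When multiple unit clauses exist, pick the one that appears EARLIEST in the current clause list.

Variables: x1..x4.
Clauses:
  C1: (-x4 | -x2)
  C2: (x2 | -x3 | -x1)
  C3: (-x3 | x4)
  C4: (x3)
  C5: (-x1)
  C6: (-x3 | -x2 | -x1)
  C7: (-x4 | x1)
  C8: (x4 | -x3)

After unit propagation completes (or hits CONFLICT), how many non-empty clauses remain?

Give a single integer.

Answer: 0

Derivation:
unit clause [3] forces x3=T; simplify:
  drop -3 from [2, -3, -1] -> [2, -1]
  drop -3 from [-3, 4] -> [4]
  drop -3 from [-3, -2, -1] -> [-2, -1]
  drop -3 from [4, -3] -> [4]
  satisfied 1 clause(s); 7 remain; assigned so far: [3]
unit clause [4] forces x4=T; simplify:
  drop -4 from [-4, -2] -> [-2]
  drop -4 from [-4, 1] -> [1]
  satisfied 2 clause(s); 5 remain; assigned so far: [3, 4]
unit clause [-2] forces x2=F; simplify:
  drop 2 from [2, -1] -> [-1]
  satisfied 2 clause(s); 3 remain; assigned so far: [2, 3, 4]
unit clause [-1] forces x1=F; simplify:
  drop 1 from [1] -> [] (empty!)
  satisfied 2 clause(s); 1 remain; assigned so far: [1, 2, 3, 4]
CONFLICT (empty clause)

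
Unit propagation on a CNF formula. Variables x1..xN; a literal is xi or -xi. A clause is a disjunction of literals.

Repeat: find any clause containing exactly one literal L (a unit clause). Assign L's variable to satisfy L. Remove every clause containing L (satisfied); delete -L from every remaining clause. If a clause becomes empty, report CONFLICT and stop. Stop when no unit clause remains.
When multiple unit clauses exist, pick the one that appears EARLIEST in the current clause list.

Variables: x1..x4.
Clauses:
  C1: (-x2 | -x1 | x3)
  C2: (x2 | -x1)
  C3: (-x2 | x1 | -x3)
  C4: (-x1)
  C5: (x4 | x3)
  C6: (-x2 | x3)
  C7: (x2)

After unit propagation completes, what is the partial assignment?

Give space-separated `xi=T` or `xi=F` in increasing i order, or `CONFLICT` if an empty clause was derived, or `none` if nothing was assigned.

unit clause [-1] forces x1=F; simplify:
  drop 1 from [-2, 1, -3] -> [-2, -3]
  satisfied 3 clause(s); 4 remain; assigned so far: [1]
unit clause [2] forces x2=T; simplify:
  drop -2 from [-2, -3] -> [-3]
  drop -2 from [-2, 3] -> [3]
  satisfied 1 clause(s); 3 remain; assigned so far: [1, 2]
unit clause [-3] forces x3=F; simplify:
  drop 3 from [4, 3] -> [4]
  drop 3 from [3] -> [] (empty!)
  satisfied 1 clause(s); 2 remain; assigned so far: [1, 2, 3]
CONFLICT (empty clause)

Answer: CONFLICT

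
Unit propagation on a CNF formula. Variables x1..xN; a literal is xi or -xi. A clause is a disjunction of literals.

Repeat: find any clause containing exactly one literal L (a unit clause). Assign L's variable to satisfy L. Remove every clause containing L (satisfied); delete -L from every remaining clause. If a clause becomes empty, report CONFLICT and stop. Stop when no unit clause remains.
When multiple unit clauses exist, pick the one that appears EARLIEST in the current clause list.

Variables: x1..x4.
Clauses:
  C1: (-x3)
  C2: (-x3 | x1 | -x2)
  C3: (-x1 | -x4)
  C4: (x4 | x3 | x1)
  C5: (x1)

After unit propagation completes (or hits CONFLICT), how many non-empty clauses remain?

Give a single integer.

unit clause [-3] forces x3=F; simplify:
  drop 3 from [4, 3, 1] -> [4, 1]
  satisfied 2 clause(s); 3 remain; assigned so far: [3]
unit clause [1] forces x1=T; simplify:
  drop -1 from [-1, -4] -> [-4]
  satisfied 2 clause(s); 1 remain; assigned so far: [1, 3]
unit clause [-4] forces x4=F; simplify:
  satisfied 1 clause(s); 0 remain; assigned so far: [1, 3, 4]

Answer: 0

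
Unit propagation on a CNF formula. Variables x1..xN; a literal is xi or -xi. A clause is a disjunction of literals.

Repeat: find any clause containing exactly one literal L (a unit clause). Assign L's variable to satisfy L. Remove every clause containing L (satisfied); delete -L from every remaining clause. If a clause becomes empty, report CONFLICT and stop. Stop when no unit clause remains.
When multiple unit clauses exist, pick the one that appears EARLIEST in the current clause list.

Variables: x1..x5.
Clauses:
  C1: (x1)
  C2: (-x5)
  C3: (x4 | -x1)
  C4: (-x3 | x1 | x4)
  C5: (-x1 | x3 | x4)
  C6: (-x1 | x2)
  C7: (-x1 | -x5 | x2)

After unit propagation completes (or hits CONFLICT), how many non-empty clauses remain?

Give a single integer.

unit clause [1] forces x1=T; simplify:
  drop -1 from [4, -1] -> [4]
  drop -1 from [-1, 3, 4] -> [3, 4]
  drop -1 from [-1, 2] -> [2]
  drop -1 from [-1, -5, 2] -> [-5, 2]
  satisfied 2 clause(s); 5 remain; assigned so far: [1]
unit clause [-5] forces x5=F; simplify:
  satisfied 2 clause(s); 3 remain; assigned so far: [1, 5]
unit clause [4] forces x4=T; simplify:
  satisfied 2 clause(s); 1 remain; assigned so far: [1, 4, 5]
unit clause [2] forces x2=T; simplify:
  satisfied 1 clause(s); 0 remain; assigned so far: [1, 2, 4, 5]

Answer: 0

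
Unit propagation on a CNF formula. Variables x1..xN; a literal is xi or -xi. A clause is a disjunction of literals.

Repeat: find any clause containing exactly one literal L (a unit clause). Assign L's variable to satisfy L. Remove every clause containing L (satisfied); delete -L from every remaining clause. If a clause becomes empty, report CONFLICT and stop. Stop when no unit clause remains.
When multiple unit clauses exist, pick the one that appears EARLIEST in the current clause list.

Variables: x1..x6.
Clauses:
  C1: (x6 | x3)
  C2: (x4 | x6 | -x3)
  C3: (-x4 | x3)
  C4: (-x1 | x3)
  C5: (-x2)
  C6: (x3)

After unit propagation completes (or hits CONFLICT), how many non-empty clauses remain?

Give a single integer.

unit clause [-2] forces x2=F; simplify:
  satisfied 1 clause(s); 5 remain; assigned so far: [2]
unit clause [3] forces x3=T; simplify:
  drop -3 from [4, 6, -3] -> [4, 6]
  satisfied 4 clause(s); 1 remain; assigned so far: [2, 3]

Answer: 1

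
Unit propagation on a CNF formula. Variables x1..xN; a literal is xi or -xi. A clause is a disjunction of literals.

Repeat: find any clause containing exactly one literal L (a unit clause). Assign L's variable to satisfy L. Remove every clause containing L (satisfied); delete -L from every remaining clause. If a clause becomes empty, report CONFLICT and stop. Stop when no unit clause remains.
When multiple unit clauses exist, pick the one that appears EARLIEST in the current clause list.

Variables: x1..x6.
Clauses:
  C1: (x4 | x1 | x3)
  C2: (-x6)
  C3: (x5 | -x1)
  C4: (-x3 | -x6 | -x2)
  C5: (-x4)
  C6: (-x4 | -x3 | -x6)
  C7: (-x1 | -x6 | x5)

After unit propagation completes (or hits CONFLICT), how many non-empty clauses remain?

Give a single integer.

Answer: 2

Derivation:
unit clause [-6] forces x6=F; simplify:
  satisfied 4 clause(s); 3 remain; assigned so far: [6]
unit clause [-4] forces x4=F; simplify:
  drop 4 from [4, 1, 3] -> [1, 3]
  satisfied 1 clause(s); 2 remain; assigned so far: [4, 6]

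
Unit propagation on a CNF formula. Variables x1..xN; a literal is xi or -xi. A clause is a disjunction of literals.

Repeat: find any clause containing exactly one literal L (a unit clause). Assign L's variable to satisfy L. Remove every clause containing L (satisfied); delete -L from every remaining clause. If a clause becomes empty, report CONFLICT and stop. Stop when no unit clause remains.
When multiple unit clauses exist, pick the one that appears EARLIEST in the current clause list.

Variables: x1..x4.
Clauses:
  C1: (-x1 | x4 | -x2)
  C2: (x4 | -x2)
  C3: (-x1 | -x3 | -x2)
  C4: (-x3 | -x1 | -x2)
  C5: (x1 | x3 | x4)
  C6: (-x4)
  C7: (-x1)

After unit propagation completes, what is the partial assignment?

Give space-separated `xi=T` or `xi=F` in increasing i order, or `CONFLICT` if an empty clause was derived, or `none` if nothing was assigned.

unit clause [-4] forces x4=F; simplify:
  drop 4 from [-1, 4, -2] -> [-1, -2]
  drop 4 from [4, -2] -> [-2]
  drop 4 from [1, 3, 4] -> [1, 3]
  satisfied 1 clause(s); 6 remain; assigned so far: [4]
unit clause [-2] forces x2=F; simplify:
  satisfied 4 clause(s); 2 remain; assigned so far: [2, 4]
unit clause [-1] forces x1=F; simplify:
  drop 1 from [1, 3] -> [3]
  satisfied 1 clause(s); 1 remain; assigned so far: [1, 2, 4]
unit clause [3] forces x3=T; simplify:
  satisfied 1 clause(s); 0 remain; assigned so far: [1, 2, 3, 4]

Answer: x1=F x2=F x3=T x4=F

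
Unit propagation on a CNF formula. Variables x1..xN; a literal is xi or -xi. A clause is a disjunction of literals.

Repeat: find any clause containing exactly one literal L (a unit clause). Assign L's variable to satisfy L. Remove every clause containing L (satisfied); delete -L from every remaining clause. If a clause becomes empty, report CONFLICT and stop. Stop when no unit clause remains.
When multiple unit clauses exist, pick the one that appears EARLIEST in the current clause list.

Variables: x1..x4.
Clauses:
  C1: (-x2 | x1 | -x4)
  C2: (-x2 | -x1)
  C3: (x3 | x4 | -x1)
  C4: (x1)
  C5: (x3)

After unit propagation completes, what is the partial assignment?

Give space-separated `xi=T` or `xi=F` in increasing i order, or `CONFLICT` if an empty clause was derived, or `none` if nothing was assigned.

Answer: x1=T x2=F x3=T

Derivation:
unit clause [1] forces x1=T; simplify:
  drop -1 from [-2, -1] -> [-2]
  drop -1 from [3, 4, -1] -> [3, 4]
  satisfied 2 clause(s); 3 remain; assigned so far: [1]
unit clause [-2] forces x2=F; simplify:
  satisfied 1 clause(s); 2 remain; assigned so far: [1, 2]
unit clause [3] forces x3=T; simplify:
  satisfied 2 clause(s); 0 remain; assigned so far: [1, 2, 3]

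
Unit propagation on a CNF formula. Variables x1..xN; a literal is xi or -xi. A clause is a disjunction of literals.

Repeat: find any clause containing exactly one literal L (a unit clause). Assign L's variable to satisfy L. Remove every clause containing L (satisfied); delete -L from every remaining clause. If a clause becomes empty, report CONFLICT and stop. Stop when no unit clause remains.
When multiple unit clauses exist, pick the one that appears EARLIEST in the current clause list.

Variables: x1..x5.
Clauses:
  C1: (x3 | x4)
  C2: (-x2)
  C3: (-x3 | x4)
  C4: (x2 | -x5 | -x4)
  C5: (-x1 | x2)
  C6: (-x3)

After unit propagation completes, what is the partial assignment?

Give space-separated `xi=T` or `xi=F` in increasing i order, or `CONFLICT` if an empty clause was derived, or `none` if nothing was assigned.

Answer: x1=F x2=F x3=F x4=T x5=F

Derivation:
unit clause [-2] forces x2=F; simplify:
  drop 2 from [2, -5, -4] -> [-5, -4]
  drop 2 from [-1, 2] -> [-1]
  satisfied 1 clause(s); 5 remain; assigned so far: [2]
unit clause [-1] forces x1=F; simplify:
  satisfied 1 clause(s); 4 remain; assigned so far: [1, 2]
unit clause [-3] forces x3=F; simplify:
  drop 3 from [3, 4] -> [4]
  satisfied 2 clause(s); 2 remain; assigned so far: [1, 2, 3]
unit clause [4] forces x4=T; simplify:
  drop -4 from [-5, -4] -> [-5]
  satisfied 1 clause(s); 1 remain; assigned so far: [1, 2, 3, 4]
unit clause [-5] forces x5=F; simplify:
  satisfied 1 clause(s); 0 remain; assigned so far: [1, 2, 3, 4, 5]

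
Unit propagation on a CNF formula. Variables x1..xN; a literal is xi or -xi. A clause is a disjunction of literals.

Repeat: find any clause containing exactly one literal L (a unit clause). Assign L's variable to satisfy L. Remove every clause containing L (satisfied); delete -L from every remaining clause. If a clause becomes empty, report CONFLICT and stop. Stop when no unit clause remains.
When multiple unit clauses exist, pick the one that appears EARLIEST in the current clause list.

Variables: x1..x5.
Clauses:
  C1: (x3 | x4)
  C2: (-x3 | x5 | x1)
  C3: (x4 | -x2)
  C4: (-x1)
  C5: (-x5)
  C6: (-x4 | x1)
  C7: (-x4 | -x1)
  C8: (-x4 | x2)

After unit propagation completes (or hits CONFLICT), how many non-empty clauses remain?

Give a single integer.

unit clause [-1] forces x1=F; simplify:
  drop 1 from [-3, 5, 1] -> [-3, 5]
  drop 1 from [-4, 1] -> [-4]
  satisfied 2 clause(s); 6 remain; assigned so far: [1]
unit clause [-5] forces x5=F; simplify:
  drop 5 from [-3, 5] -> [-3]
  satisfied 1 clause(s); 5 remain; assigned so far: [1, 5]
unit clause [-3] forces x3=F; simplify:
  drop 3 from [3, 4] -> [4]
  satisfied 1 clause(s); 4 remain; assigned so far: [1, 3, 5]
unit clause [4] forces x4=T; simplify:
  drop -4 from [-4] -> [] (empty!)
  drop -4 from [-4, 2] -> [2]
  satisfied 2 clause(s); 2 remain; assigned so far: [1, 3, 4, 5]
CONFLICT (empty clause)

Answer: 1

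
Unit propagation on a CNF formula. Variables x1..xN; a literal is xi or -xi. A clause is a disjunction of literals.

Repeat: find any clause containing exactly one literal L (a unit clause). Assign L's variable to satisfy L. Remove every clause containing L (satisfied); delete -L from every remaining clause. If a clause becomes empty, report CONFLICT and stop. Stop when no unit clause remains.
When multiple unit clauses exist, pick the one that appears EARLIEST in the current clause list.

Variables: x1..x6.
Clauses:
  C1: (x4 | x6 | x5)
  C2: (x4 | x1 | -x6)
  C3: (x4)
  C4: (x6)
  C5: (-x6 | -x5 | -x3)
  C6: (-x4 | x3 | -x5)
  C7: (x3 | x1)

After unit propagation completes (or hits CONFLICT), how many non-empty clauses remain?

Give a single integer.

unit clause [4] forces x4=T; simplify:
  drop -4 from [-4, 3, -5] -> [3, -5]
  satisfied 3 clause(s); 4 remain; assigned so far: [4]
unit clause [6] forces x6=T; simplify:
  drop -6 from [-6, -5, -3] -> [-5, -3]
  satisfied 1 clause(s); 3 remain; assigned so far: [4, 6]

Answer: 3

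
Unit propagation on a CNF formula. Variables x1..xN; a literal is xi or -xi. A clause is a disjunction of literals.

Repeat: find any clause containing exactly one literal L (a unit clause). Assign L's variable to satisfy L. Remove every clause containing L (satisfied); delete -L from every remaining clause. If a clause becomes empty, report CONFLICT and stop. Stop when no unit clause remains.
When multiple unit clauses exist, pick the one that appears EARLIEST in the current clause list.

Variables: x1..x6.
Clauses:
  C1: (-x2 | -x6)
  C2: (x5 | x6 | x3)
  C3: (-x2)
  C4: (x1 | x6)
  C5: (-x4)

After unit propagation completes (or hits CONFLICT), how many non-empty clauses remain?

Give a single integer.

unit clause [-2] forces x2=F; simplify:
  satisfied 2 clause(s); 3 remain; assigned so far: [2]
unit clause [-4] forces x4=F; simplify:
  satisfied 1 clause(s); 2 remain; assigned so far: [2, 4]

Answer: 2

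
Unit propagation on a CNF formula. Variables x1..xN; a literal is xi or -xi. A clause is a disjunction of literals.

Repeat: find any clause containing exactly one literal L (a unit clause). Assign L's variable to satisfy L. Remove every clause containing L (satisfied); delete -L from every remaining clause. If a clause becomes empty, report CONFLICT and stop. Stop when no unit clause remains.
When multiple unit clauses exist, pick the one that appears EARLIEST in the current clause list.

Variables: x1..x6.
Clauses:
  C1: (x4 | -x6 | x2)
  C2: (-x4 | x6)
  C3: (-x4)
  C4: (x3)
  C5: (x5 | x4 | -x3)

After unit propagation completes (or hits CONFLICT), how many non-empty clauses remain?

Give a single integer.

unit clause [-4] forces x4=F; simplify:
  drop 4 from [4, -6, 2] -> [-6, 2]
  drop 4 from [5, 4, -3] -> [5, -3]
  satisfied 2 clause(s); 3 remain; assigned so far: [4]
unit clause [3] forces x3=T; simplify:
  drop -3 from [5, -3] -> [5]
  satisfied 1 clause(s); 2 remain; assigned so far: [3, 4]
unit clause [5] forces x5=T; simplify:
  satisfied 1 clause(s); 1 remain; assigned so far: [3, 4, 5]

Answer: 1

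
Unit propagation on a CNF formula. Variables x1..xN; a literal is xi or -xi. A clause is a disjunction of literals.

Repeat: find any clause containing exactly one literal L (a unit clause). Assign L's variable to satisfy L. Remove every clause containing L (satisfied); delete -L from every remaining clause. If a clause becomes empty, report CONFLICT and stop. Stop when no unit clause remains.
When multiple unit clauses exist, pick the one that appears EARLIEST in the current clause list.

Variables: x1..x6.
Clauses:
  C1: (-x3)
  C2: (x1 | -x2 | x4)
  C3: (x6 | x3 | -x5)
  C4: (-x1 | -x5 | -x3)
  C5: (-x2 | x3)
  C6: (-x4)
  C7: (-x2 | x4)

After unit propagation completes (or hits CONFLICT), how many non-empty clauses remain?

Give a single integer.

unit clause [-3] forces x3=F; simplify:
  drop 3 from [6, 3, -5] -> [6, -5]
  drop 3 from [-2, 3] -> [-2]
  satisfied 2 clause(s); 5 remain; assigned so far: [3]
unit clause [-2] forces x2=F; simplify:
  satisfied 3 clause(s); 2 remain; assigned so far: [2, 3]
unit clause [-4] forces x4=F; simplify:
  satisfied 1 clause(s); 1 remain; assigned so far: [2, 3, 4]

Answer: 1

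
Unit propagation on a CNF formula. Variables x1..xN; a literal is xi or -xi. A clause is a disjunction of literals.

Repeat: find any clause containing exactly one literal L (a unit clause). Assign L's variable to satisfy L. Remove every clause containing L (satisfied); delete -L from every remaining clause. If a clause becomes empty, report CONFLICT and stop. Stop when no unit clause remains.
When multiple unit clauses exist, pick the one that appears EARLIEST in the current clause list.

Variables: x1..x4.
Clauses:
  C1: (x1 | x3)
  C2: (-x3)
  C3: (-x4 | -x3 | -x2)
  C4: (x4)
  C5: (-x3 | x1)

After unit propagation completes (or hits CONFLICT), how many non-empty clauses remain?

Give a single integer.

unit clause [-3] forces x3=F; simplify:
  drop 3 from [1, 3] -> [1]
  satisfied 3 clause(s); 2 remain; assigned so far: [3]
unit clause [1] forces x1=T; simplify:
  satisfied 1 clause(s); 1 remain; assigned so far: [1, 3]
unit clause [4] forces x4=T; simplify:
  satisfied 1 clause(s); 0 remain; assigned so far: [1, 3, 4]

Answer: 0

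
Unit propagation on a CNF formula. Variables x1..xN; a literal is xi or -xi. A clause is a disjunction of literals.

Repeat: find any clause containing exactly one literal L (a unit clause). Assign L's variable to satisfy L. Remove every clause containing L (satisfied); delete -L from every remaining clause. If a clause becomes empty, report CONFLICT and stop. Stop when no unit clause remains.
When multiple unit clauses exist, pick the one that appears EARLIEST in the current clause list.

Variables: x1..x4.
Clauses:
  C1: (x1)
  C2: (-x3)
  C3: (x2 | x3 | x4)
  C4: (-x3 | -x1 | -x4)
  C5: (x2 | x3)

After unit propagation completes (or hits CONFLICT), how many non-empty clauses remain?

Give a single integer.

unit clause [1] forces x1=T; simplify:
  drop -1 from [-3, -1, -4] -> [-3, -4]
  satisfied 1 clause(s); 4 remain; assigned so far: [1]
unit clause [-3] forces x3=F; simplify:
  drop 3 from [2, 3, 4] -> [2, 4]
  drop 3 from [2, 3] -> [2]
  satisfied 2 clause(s); 2 remain; assigned so far: [1, 3]
unit clause [2] forces x2=T; simplify:
  satisfied 2 clause(s); 0 remain; assigned so far: [1, 2, 3]

Answer: 0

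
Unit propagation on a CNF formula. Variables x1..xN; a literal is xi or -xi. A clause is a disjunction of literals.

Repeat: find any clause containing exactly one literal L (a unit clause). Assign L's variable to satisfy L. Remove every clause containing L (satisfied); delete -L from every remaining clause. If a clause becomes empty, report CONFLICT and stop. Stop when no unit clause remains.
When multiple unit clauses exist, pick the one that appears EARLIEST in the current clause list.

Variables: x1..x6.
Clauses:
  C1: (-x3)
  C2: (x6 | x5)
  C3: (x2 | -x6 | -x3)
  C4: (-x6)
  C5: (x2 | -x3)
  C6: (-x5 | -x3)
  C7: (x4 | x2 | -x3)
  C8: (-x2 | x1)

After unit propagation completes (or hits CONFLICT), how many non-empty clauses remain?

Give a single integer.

Answer: 1

Derivation:
unit clause [-3] forces x3=F; simplify:
  satisfied 5 clause(s); 3 remain; assigned so far: [3]
unit clause [-6] forces x6=F; simplify:
  drop 6 from [6, 5] -> [5]
  satisfied 1 clause(s); 2 remain; assigned so far: [3, 6]
unit clause [5] forces x5=T; simplify:
  satisfied 1 clause(s); 1 remain; assigned so far: [3, 5, 6]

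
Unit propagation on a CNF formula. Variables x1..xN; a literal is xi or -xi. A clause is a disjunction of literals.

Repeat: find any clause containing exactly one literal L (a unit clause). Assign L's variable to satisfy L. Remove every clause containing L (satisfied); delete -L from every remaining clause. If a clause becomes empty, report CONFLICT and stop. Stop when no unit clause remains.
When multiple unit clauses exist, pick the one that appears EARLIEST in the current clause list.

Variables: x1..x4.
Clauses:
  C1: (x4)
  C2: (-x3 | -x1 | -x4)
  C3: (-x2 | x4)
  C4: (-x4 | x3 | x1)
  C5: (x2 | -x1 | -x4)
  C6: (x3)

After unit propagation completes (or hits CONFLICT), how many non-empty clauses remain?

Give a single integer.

Answer: 0

Derivation:
unit clause [4] forces x4=T; simplify:
  drop -4 from [-3, -1, -4] -> [-3, -1]
  drop -4 from [-4, 3, 1] -> [3, 1]
  drop -4 from [2, -1, -4] -> [2, -1]
  satisfied 2 clause(s); 4 remain; assigned so far: [4]
unit clause [3] forces x3=T; simplify:
  drop -3 from [-3, -1] -> [-1]
  satisfied 2 clause(s); 2 remain; assigned so far: [3, 4]
unit clause [-1] forces x1=F; simplify:
  satisfied 2 clause(s); 0 remain; assigned so far: [1, 3, 4]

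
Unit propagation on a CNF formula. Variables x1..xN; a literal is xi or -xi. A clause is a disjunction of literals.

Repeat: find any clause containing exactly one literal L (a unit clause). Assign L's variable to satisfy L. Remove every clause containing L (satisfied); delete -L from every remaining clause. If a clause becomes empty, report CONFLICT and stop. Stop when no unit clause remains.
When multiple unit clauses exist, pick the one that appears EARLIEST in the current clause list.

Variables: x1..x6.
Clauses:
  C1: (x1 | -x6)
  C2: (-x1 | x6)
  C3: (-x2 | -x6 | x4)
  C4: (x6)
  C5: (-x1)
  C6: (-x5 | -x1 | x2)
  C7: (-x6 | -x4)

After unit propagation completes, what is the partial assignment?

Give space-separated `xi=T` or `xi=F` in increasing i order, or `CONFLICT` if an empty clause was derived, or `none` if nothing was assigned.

unit clause [6] forces x6=T; simplify:
  drop -6 from [1, -6] -> [1]
  drop -6 from [-2, -6, 4] -> [-2, 4]
  drop -6 from [-6, -4] -> [-4]
  satisfied 2 clause(s); 5 remain; assigned so far: [6]
unit clause [1] forces x1=T; simplify:
  drop -1 from [-1] -> [] (empty!)
  drop -1 from [-5, -1, 2] -> [-5, 2]
  satisfied 1 clause(s); 4 remain; assigned so far: [1, 6]
CONFLICT (empty clause)

Answer: CONFLICT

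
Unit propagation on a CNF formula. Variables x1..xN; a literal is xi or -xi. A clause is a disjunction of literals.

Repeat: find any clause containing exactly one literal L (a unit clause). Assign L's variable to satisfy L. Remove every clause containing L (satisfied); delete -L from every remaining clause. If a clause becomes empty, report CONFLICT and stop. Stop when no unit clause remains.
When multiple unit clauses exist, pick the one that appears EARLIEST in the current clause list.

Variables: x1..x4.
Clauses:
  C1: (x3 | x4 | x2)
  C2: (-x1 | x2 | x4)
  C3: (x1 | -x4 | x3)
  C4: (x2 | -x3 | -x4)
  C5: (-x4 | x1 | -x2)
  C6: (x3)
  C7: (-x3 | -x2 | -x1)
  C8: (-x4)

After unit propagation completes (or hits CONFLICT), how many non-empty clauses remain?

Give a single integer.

Answer: 2

Derivation:
unit clause [3] forces x3=T; simplify:
  drop -3 from [2, -3, -4] -> [2, -4]
  drop -3 from [-3, -2, -1] -> [-2, -1]
  satisfied 3 clause(s); 5 remain; assigned so far: [3]
unit clause [-4] forces x4=F; simplify:
  drop 4 from [-1, 2, 4] -> [-1, 2]
  satisfied 3 clause(s); 2 remain; assigned so far: [3, 4]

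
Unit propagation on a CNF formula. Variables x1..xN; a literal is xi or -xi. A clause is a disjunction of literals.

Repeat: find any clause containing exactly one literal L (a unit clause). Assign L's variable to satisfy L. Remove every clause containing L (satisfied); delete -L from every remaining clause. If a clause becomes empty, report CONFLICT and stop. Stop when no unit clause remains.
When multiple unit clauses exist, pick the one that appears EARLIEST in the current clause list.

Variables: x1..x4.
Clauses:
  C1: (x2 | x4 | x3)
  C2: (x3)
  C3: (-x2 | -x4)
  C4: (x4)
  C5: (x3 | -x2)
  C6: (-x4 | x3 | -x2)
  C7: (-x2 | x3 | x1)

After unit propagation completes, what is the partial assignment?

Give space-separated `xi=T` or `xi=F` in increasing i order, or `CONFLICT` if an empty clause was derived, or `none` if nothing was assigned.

unit clause [3] forces x3=T; simplify:
  satisfied 5 clause(s); 2 remain; assigned so far: [3]
unit clause [4] forces x4=T; simplify:
  drop -4 from [-2, -4] -> [-2]
  satisfied 1 clause(s); 1 remain; assigned so far: [3, 4]
unit clause [-2] forces x2=F; simplify:
  satisfied 1 clause(s); 0 remain; assigned so far: [2, 3, 4]

Answer: x2=F x3=T x4=T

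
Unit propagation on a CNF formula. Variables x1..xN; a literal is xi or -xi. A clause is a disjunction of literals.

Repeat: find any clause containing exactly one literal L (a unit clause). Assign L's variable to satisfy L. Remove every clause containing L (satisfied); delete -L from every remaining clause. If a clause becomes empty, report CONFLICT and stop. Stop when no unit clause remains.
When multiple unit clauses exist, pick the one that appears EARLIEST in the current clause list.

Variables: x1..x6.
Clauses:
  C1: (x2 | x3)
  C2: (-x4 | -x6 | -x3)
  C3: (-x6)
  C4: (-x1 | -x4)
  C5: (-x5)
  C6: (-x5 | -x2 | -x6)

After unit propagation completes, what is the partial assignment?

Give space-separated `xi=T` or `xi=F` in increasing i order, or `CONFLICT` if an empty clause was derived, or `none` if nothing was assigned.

unit clause [-6] forces x6=F; simplify:
  satisfied 3 clause(s); 3 remain; assigned so far: [6]
unit clause [-5] forces x5=F; simplify:
  satisfied 1 clause(s); 2 remain; assigned so far: [5, 6]

Answer: x5=F x6=F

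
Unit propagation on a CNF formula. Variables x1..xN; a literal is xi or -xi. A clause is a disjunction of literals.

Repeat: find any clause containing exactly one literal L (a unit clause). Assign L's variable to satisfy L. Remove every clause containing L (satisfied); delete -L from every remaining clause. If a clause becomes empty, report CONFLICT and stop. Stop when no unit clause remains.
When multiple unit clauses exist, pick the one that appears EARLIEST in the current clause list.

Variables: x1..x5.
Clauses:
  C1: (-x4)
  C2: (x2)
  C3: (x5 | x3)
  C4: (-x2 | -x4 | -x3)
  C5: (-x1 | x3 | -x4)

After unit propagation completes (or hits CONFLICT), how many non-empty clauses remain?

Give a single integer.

Answer: 1

Derivation:
unit clause [-4] forces x4=F; simplify:
  satisfied 3 clause(s); 2 remain; assigned so far: [4]
unit clause [2] forces x2=T; simplify:
  satisfied 1 clause(s); 1 remain; assigned so far: [2, 4]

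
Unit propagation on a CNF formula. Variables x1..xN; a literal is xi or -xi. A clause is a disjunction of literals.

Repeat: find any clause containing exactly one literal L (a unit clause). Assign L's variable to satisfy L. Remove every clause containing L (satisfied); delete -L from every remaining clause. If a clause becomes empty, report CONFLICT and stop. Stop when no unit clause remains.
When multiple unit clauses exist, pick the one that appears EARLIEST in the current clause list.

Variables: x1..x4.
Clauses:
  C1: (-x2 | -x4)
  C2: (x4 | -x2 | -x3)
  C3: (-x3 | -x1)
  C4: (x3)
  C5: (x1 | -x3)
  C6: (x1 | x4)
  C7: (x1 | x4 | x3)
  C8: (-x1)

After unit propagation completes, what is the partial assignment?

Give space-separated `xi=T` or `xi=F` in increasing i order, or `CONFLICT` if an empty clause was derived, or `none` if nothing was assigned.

Answer: CONFLICT

Derivation:
unit clause [3] forces x3=T; simplify:
  drop -3 from [4, -2, -3] -> [4, -2]
  drop -3 from [-3, -1] -> [-1]
  drop -3 from [1, -3] -> [1]
  satisfied 2 clause(s); 6 remain; assigned so far: [3]
unit clause [-1] forces x1=F; simplify:
  drop 1 from [1] -> [] (empty!)
  drop 1 from [1, 4] -> [4]
  satisfied 2 clause(s); 4 remain; assigned so far: [1, 3]
CONFLICT (empty clause)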